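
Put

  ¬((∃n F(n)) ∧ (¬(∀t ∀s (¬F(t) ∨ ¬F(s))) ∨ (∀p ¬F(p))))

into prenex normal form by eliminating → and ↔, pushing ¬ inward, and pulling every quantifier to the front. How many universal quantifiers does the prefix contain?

Move each ¬ inward, flipping quantifiers it crosses:
  (∀n ¬F(n)) ∨ (∀t ∀s (¬F(t) ∨ ¬F(s))) ∧ (∃p F(p))
All bound variables are already distinct, so no renaming is needed.
Extract every quantifier outward, since the variables are now distinct and don't occur free across branches:
  ∀n ∀t ∀s ∃p (¬F(n) ∨ (¬F(t) ∨ ¬F(s)) ∧ F(p))
The prefix is ∀n ∀t ∀s ∃p: 3 universal, 1 existential.

3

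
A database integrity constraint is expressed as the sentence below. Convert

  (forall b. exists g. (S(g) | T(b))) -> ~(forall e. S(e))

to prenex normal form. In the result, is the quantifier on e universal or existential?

existential

Eliminate → and ↔ using ¬ and ∨.
  ~(forall b. exists g. (S(g) | T(b))) | ~(forall e. S(e))
Move each ¬ inward, flipping quantifiers it crosses:
  (exists b. forall g. (~S(g) & ~T(b))) | (exists e. ~S(e))
Extract every quantifier outward, since the variables are now distinct and don't occur free across branches:
  exists b. forall g. exists e. (~S(g) & ~T(b) | ~S(e))
The quantifier forall e sits under an odd number of negations (counting the antecedent side of each →), so it flips to exists e.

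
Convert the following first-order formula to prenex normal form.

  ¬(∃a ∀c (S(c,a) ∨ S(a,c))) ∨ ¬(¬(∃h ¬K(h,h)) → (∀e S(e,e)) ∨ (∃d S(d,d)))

Rewrite implications/biconditionals: A → B as ¬A ∨ B.
  ¬(∃a ∀c (S(c,a) ∨ S(a,c))) ∨ ¬(¬¬(∃h ¬K(h,h)) ∨ (∀e S(e,e)) ∨ (∃d S(d,d)))
Move each ¬ inward, flipping quantifiers it crosses:
  (∀a ∃c (¬S(c,a) ∧ ¬S(a,c))) ∨ (∀h K(h,h)) ∧ (∃e ¬S(e,e)) ∧ (∀d ¬S(d,d))
All bound variables are already distinct, so no renaming is needed.
Finally move all quantifiers to the prefix:
  ∀a ∃c ∀h ∃e ∀d (¬S(c,a) ∧ ¬S(a,c) ∨ K(h,h) ∧ ¬S(e,e) ∧ ¬S(d,d))

∀a ∃c ∀h ∃e ∀d (¬S(c,a) ∧ ¬S(a,c) ∨ K(h,h) ∧ ¬S(e,e) ∧ ¬S(d,d))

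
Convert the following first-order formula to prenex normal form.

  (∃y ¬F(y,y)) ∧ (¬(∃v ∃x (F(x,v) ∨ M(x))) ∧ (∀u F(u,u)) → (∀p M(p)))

∃y ∃v ∃x ∃u ∀p (¬F(y,y) ∧ (F(x,v) ∨ M(x) ∨ ¬F(u,u) ∨ M(p)))

Rewrite implications/biconditionals: A → B as ¬A ∨ B.
  (∃y ¬F(y,y)) ∧ (¬(¬(∃v ∃x (F(x,v) ∨ M(x))) ∧ (∀u F(u,u))) ∨ (∀p M(p)))
Push ¬ through the quantifiers and connectives to reach negation normal form:
  (∃y ¬F(y,y)) ∧ ((∃v ∃x (F(x,v) ∨ M(x))) ∨ (∃u ¬F(u,u)) ∨ (∀p M(p)))
All bound variables are already distinct, so no renaming is needed.
Pull the quantifiers to the front (each side's bound variable is not free in the other side):
  ∃y ∃v ∃x ∃u ∀p (¬F(y,y) ∧ (F(x,v) ∨ M(x) ∨ ¬F(u,u) ∨ M(p)))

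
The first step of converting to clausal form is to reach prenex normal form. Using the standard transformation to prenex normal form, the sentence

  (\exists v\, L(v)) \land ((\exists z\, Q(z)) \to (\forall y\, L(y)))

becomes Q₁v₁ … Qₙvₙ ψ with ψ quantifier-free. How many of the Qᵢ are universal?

Rewrite implications/biconditionals: A → B as ¬A ∨ B.
  (\exists v\, L(v)) \land (\neg (\exists z\, Q(z)) \lor (\forall y\, L(y)))
Drive negations inward (¬∀x A ≡ ∃x ¬A, ¬∃x A ≡ ∀x ¬A, De Morgan for ∧/∨):
  (\exists v\, L(v)) \land ((\forall z\, \neg Q(z)) \lor (\forall y\, L(y)))
All bound variables are already distinct, so no renaming is needed.
Finally move all quantifiers to the prefix:
  \exists v\, \forall z\, \forall y\, (L(v) \land (\neg Q(z) \lor L(y)))
The prefix is \exists v \forall z \forall y: 2 universal, 1 existential.

2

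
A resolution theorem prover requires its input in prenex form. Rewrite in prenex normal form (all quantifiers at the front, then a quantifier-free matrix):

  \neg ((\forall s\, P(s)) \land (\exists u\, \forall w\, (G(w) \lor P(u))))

Push ¬ through the quantifiers and connectives to reach negation normal form:
  (\exists s\, \neg P(s)) \lor (\forall u\, \exists w\, (\neg G(w) \land \neg P(u)))
Extract every quantifier outward, since the variables are now distinct and don't occur free across branches:
  \exists s\, \forall u\, \exists w\, (\neg P(s) \lor \neg G(w) \land \neg P(u))

\exists s\, \forall u\, \exists w\, (\neg P(s) \lor \neg G(w) \land \neg P(u))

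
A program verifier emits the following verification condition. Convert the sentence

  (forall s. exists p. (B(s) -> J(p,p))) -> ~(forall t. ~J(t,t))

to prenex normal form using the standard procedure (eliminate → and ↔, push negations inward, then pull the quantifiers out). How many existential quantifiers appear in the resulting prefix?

2

Eliminate → and ↔ using ¬ and ∨.
  ~(forall s. exists p. (~B(s) | J(p,p))) | ~(forall t. ~J(t,t))
Move each ¬ inward, flipping quantifiers it crosses:
  (exists s. forall p. (B(s) & ~J(p,p))) | (exists t. J(t,t))
All bound variables are already distinct, so no renaming is needed.
Finally move all quantifiers to the prefix:
  exists s. forall p. exists t. (B(s) & ~J(p,p) | J(t,t))
The prefix is exists s forall p exists t: 1 universal, 2 existential.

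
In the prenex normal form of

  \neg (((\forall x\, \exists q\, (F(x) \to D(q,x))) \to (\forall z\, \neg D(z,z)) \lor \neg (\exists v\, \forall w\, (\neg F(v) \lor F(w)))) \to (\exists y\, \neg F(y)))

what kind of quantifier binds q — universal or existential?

universal

First replace A → B with ¬A ∨ B.
  \neg (\neg (\neg (\forall x\, \exists q\, (\neg F(x) \lor D(q,x))) \lor (\forall z\, \neg D(z,z)) \lor \neg (\exists v\, \forall w\, (\neg F(v) \lor F(w)))) \lor (\exists y\, \neg F(y)))
Move each ¬ inward, flipping quantifiers it crosses:
  ((\exists x\, \forall q\, (F(x) \land \neg D(q,x))) \lor (\forall z\, \neg D(z,z)) \lor (\forall v\, \exists w\, (F(v) \land \neg F(w)))) \land (\forall y\, F(y))
Finally move all quantifiers to the prefix:
  \exists x\, \forall q\, \forall z\, \forall v\, \exists w\, \forall y\, ((F(x) \land \neg D(q,x) \lor \neg D(z,z) \lor F(v) \land \neg F(w)) \land F(y))
The quantifier \exists q sits under an odd number of negations (counting the antecedent side of each →), so it flips to \forall q.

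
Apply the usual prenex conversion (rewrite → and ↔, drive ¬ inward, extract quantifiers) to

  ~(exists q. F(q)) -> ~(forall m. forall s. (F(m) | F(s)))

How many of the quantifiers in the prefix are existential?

First replace A → B with ¬A ∨ B.
  ~~(exists q. F(q)) | ~(forall m. forall s. (F(m) | F(s)))
Drive negations inward (¬∀x A ≡ ∃x ¬A, ¬∃x A ≡ ∀x ¬A, De Morgan for ∧/∨):
  (exists q. F(q)) | (exists m. exists s. (~F(m) & ~F(s)))
All bound variables are already distinct, so no renaming is needed.
Pull the quantifiers to the front (each side's bound variable is not free in the other side):
  exists q. exists m. exists s. (F(q) | ~F(m) & ~F(s))
The prefix is exists q exists m exists s: 0 universal, 3 existential.

3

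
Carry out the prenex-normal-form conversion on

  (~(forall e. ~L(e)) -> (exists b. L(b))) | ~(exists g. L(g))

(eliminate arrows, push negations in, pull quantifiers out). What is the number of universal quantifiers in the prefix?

Rewrite implications/biconditionals: A → B as ¬A ∨ B.
  ~~(forall e. ~L(e)) | (exists b. L(b)) | ~(exists g. L(g))
Drive negations inward (¬∀x A ≡ ∃x ¬A, ¬∃x A ≡ ∀x ¬A, De Morgan for ∧/∨):
  (forall e. ~L(e)) | (exists b. L(b)) | (forall g. ~L(g))
All bound variables are already distinct, so no renaming is needed.
Pull the quantifiers to the front (each side's bound variable is not free in the other side):
  forall e. exists b. forall g. (~L(e) | L(b) | ~L(g))
The prefix is forall e exists b forall g: 2 universal, 1 existential.

2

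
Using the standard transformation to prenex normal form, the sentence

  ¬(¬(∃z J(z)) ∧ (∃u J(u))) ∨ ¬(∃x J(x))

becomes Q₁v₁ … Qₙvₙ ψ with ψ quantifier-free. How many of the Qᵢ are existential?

1

Push ¬ through the quantifiers and connectives to reach negation normal form:
  (∃z J(z)) ∨ (∀u ¬J(u)) ∨ (∀x ¬J(x))
Pull the quantifiers to the front (each side's bound variable is not free in the other side):
  ∃z ∀u ∀x (J(z) ∨ ¬J(u) ∨ ¬J(x))
The prefix is ∃z ∀u ∀x: 2 universal, 1 existential.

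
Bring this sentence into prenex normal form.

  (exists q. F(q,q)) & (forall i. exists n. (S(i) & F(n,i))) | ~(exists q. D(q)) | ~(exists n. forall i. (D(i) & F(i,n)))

exists q. forall i. exists n. forall v. forall u1. exists a. (F(q,q) & S(i) & F(n,i) | ~D(v) | ~D(a) | ~F(a,u1))

Move each ¬ inward, flipping quantifiers it crosses:
  (exists q. F(q,q)) & (forall i. exists n. (S(i) & F(n,i))) | (forall q. ~D(q)) | (forall n. exists i. (~D(i) | ~F(i,n)))
Give each quantifier a distinct variable: q↦v, n↦u1, i↦a.
  (exists q. F(q,q)) & (forall i. exists n. (S(i) & F(n,i))) | (forall v. ~D(v)) | (forall u1. exists a. (~D(a) | ~F(a,u1)))
Extract every quantifier outward, since the variables are now distinct and don't occur free across branches:
  exists q. forall i. exists n. forall v. forall u1. exists a. (F(q,q) & S(i) & F(n,i) | ~D(v) | ~D(a) | ~F(a,u1))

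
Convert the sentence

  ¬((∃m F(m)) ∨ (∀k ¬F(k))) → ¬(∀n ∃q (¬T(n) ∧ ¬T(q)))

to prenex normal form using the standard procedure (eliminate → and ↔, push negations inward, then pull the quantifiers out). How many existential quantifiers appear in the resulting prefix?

2

Rewrite implications/biconditionals: A → B as ¬A ∨ B.
  ¬¬((∃m F(m)) ∨ (∀k ¬F(k))) ∨ ¬(∀n ∃q (¬T(n) ∧ ¬T(q)))
Move each ¬ inward, flipping quantifiers it crosses:
  (∃m F(m)) ∨ (∀k ¬F(k)) ∨ (∃n ∀q (T(n) ∨ T(q)))
Finally move all quantifiers to the prefix:
  ∃m ∀k ∃n ∀q (F(m) ∨ ¬F(k) ∨ T(n) ∨ T(q))
The prefix is ∃m ∀k ∃n ∀q: 2 universal, 2 existential.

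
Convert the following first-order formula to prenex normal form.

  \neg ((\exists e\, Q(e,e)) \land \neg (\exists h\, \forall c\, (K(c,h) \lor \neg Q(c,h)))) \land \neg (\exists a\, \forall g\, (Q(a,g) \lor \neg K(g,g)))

\forall e\, \exists h\, \forall c\, \forall a\, \exists g\, ((\neg Q(e,e) \lor K(c,h) \lor \neg Q(c,h)) \land \neg Q(a,g) \land K(g,g))

Push ¬ through the quantifiers and connectives to reach negation normal form:
  ((\forall e\, \neg Q(e,e)) \lor (\exists h\, \forall c\, (K(c,h) \lor \neg Q(c,h)))) \land (\forall a\, \exists g\, (\neg Q(a,g) \land K(g,g)))
All bound variables are already distinct, so no renaming is needed.
Extract every quantifier outward, since the variables are now distinct and don't occur free across branches:
  \forall e\, \exists h\, \forall c\, \forall a\, \exists g\, ((\neg Q(e,e) \lor K(c,h) \lor \neg Q(c,h)) \land \neg Q(a,g) \land K(g,g))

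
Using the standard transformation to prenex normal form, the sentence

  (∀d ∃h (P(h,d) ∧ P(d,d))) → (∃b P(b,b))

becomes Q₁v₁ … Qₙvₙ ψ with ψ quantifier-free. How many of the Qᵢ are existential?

First replace A → B with ¬A ∨ B.
  ¬(∀d ∃h (P(h,d) ∧ P(d,d))) ∨ (∃b P(b,b))
Move each ¬ inward, flipping quantifiers it crosses:
  (∃d ∀h (¬P(h,d) ∨ ¬P(d,d))) ∨ (∃b P(b,b))
All bound variables are already distinct, so no renaming is needed.
Pull the quantifiers to the front (each side's bound variable is not free in the other side):
  ∃d ∀h ∃b (¬P(h,d) ∨ ¬P(d,d) ∨ P(b,b))
The prefix is ∃d ∀h ∃b: 1 universal, 2 existential.

2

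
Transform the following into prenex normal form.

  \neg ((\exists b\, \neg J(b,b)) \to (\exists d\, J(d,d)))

Eliminate → and ↔ using ¬ and ∨.
  \neg (\neg (\exists b\, \neg J(b,b)) \lor (\exists d\, J(d,d)))
Push ¬ through the quantifiers and connectives to reach negation normal form:
  (\exists b\, \neg J(b,b)) \land (\forall d\, \neg J(d,d))
Pull the quantifiers to the front (each side's bound variable is not free in the other side):
  \exists b\, \forall d\, (\neg J(b,b) \land \neg J(d,d))

\exists b\, \forall d\, (\neg J(b,b) \land \neg J(d,d))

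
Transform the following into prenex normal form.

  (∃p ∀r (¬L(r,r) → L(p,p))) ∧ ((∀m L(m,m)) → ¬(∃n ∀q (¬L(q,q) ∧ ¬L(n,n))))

∃p ∀r ∃m ∀n ∃q ((L(r,r) ∨ L(p,p)) ∧ (¬L(m,m) ∨ L(q,q) ∨ L(n,n)))

Eliminate → and ↔ using ¬ and ∨.
  (∃p ∀r (¬¬L(r,r) ∨ L(p,p))) ∧ (¬(∀m L(m,m)) ∨ ¬(∃n ∀q (¬L(q,q) ∧ ¬L(n,n))))
Drive negations inward (¬∀x A ≡ ∃x ¬A, ¬∃x A ≡ ∀x ¬A, De Morgan for ∧/∨):
  (∃p ∀r (L(r,r) ∨ L(p,p))) ∧ ((∃m ¬L(m,m)) ∨ (∀n ∃q (L(q,q) ∨ L(n,n))))
Extract every quantifier outward, since the variables are now distinct and don't occur free across branches:
  ∃p ∀r ∃m ∀n ∃q ((L(r,r) ∨ L(p,p)) ∧ (¬L(m,m) ∨ L(q,q) ∨ L(n,n)))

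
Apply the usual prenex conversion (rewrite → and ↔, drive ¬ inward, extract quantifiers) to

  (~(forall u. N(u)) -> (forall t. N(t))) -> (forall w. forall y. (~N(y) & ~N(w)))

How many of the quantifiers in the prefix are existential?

Eliminate → and ↔ using ¬ and ∨.
  ~(~~(forall u. N(u)) | (forall t. N(t))) | (forall w. forall y. (~N(y) & ~N(w)))
Drive negations inward (¬∀x A ≡ ∃x ¬A, ¬∃x A ≡ ∀x ¬A, De Morgan for ∧/∨):
  (exists u. ~N(u)) & (exists t. ~N(t)) | (forall w. forall y. (~N(y) & ~N(w)))
Finally move all quantifiers to the prefix:
  exists u. exists t. forall w. forall y. (~N(u) & ~N(t) | ~N(y) & ~N(w))
The prefix is exists u exists t forall w forall y: 2 universal, 2 existential.

2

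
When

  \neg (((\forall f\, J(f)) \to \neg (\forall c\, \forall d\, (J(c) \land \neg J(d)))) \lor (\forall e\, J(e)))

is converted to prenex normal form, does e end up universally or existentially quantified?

existential

Eliminate → and ↔ using ¬ and ∨.
  \neg (\neg (\forall f\, J(f)) \lor \neg (\forall c\, \forall d\, (J(c) \land \neg J(d))) \lor (\forall e\, J(e)))
Drive negations inward (¬∀x A ≡ ∃x ¬A, ¬∃x A ≡ ∀x ¬A, De Morgan for ∧/∨):
  (\forall f\, J(f)) \land (\forall c\, \forall d\, (J(c) \land \neg J(d))) \land (\exists e\, \neg J(e))
All bound variables are already distinct, so no renaming is needed.
Finally move all quantifiers to the prefix:
  \forall f\, \forall c\, \forall d\, \exists e\, (J(f) \land J(c) \land \neg J(d) \land \neg J(e))
The quantifier \forall e sits under an odd number of negations (counting the antecedent side of each →), so it flips to \exists e.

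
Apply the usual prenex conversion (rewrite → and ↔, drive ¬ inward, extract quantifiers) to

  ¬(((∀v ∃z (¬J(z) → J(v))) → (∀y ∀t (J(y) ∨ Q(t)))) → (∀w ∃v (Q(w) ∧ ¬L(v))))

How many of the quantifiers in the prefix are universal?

Eliminate → and ↔ using ¬ and ∨.
  ¬(¬(¬(∀v ∃z (¬¬J(z) ∨ J(v))) ∨ (∀y ∀t (J(y) ∨ Q(t)))) ∨ (∀w ∃v (Q(w) ∧ ¬L(v))))
Push ¬ through the quantifiers and connectives to reach negation normal form:
  ((∃v ∀z (¬J(z) ∧ ¬J(v))) ∨ (∀y ∀t (J(y) ∨ Q(t)))) ∧ (∃w ∀v (¬Q(w) ∨ L(v)))
Rename bound variables to avoid capture: v↦s.
  ((∃v ∀z (¬J(z) ∧ ¬J(v))) ∨ (∀y ∀t (J(y) ∨ Q(t)))) ∧ (∃w ∀s (¬Q(w) ∨ L(s)))
Finally move all quantifiers to the prefix:
  ∃v ∀z ∀y ∀t ∃w ∀s ((¬J(z) ∧ ¬J(v) ∨ J(y) ∨ Q(t)) ∧ (¬Q(w) ∨ L(s)))
The prefix is ∃v ∀z ∀y ∀t ∃w ∀s: 4 universal, 2 existential.

4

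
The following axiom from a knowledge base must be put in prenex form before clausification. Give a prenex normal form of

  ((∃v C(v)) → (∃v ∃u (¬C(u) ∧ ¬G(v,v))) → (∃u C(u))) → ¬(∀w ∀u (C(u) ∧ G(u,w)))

∃v ∃y ∃u ∀u1 ∃w ∃p (C(v) ∧ ¬C(u) ∧ ¬G(y,y) ∧ ¬C(u1) ∨ ¬C(p) ∨ ¬G(p,w))

Rewrite implications/biconditionals: A → B as ¬A ∨ B.
  ¬(¬(∃v C(v)) ∨ ¬(∃v ∃u (¬C(u) ∧ ¬G(v,v))) ∨ (∃u C(u))) ∨ ¬(∀w ∀u (C(u) ∧ G(u,w)))
Drive negations inward (¬∀x A ≡ ∃x ¬A, ¬∃x A ≡ ∀x ¬A, De Morgan for ∧/∨):
  (∃v C(v)) ∧ (∃v ∃u (¬C(u) ∧ ¬G(v,v))) ∧ (∀u ¬C(u)) ∨ (∃w ∃u (¬C(u) ∨ ¬G(u,w)))
Rename bound variables to avoid capture: v↦y, u↦u1, u↦p.
  (∃v C(v)) ∧ (∃y ∃u (¬C(u) ∧ ¬G(y,y))) ∧ (∀u1 ¬C(u1)) ∨ (∃w ∃p (¬C(p) ∨ ¬G(p,w)))
Finally move all quantifiers to the prefix:
  ∃v ∃y ∃u ∀u1 ∃w ∃p (C(v) ∧ ¬C(u) ∧ ¬G(y,y) ∧ ¬C(u1) ∨ ¬C(p) ∨ ¬G(p,w))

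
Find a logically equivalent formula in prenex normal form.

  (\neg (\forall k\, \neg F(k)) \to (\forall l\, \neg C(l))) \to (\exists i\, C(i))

\exists k\, \exists l\, \exists i\, (F(k) \land C(l) \lor C(i))

First replace A → B with ¬A ∨ B.
  \neg (\neg \neg (\forall k\, \neg F(k)) \lor (\forall l\, \neg C(l))) \lor (\exists i\, C(i))
Drive negations inward (¬∀x A ≡ ∃x ¬A, ¬∃x A ≡ ∀x ¬A, De Morgan for ∧/∨):
  (\exists k\, F(k)) \land (\exists l\, C(l)) \lor (\exists i\, C(i))
All bound variables are already distinct, so no renaming is needed.
Pull the quantifiers to the front (each side's bound variable is not free in the other side):
  \exists k\, \exists l\, \exists i\, (F(k) \land C(l) \lor C(i))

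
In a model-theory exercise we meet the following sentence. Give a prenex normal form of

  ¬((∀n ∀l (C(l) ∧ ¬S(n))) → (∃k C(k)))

Eliminate → and ↔ using ¬ and ∨.
  ¬(¬(∀n ∀l (C(l) ∧ ¬S(n))) ∨ (∃k C(k)))
Move each ¬ inward, flipping quantifiers it crosses:
  (∀n ∀l (C(l) ∧ ¬S(n))) ∧ (∀k ¬C(k))
All bound variables are already distinct, so no renaming is needed.
Extract every quantifier outward, since the variables are now distinct and don't occur free across branches:
  ∀n ∀l ∀k (C(l) ∧ ¬S(n) ∧ ¬C(k))

∀n ∀l ∀k (C(l) ∧ ¬S(n) ∧ ¬C(k))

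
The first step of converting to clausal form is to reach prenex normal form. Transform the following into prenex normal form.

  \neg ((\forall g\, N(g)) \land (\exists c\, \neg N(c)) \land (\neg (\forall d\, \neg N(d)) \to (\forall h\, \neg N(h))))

\exists g\, \forall c\, \exists d\, \exists h\, (\neg N(g) \lor N(c) \lor N(d) \land N(h))

First replace A → B with ¬A ∨ B.
  \neg ((\forall g\, N(g)) \land (\exists c\, \neg N(c)) \land (\neg \neg (\forall d\, \neg N(d)) \lor (\forall h\, \neg N(h))))
Move each ¬ inward, flipping quantifiers it crosses:
  (\exists g\, \neg N(g)) \lor (\forall c\, N(c)) \lor (\exists d\, N(d)) \land (\exists h\, N(h))
Pull the quantifiers to the front (each side's bound variable is not free in the other side):
  \exists g\, \forall c\, \exists d\, \exists h\, (\neg N(g) \lor N(c) \lor N(d) \land N(h))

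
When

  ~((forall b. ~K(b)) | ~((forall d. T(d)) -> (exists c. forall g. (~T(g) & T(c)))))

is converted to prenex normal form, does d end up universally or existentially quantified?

Eliminate → and ↔ using ¬ and ∨.
  ~((forall b. ~K(b)) | ~(~(forall d. T(d)) | (exists c. forall g. (~T(g) & T(c)))))
Move each ¬ inward, flipping quantifiers it crosses:
  (exists b. K(b)) & ((exists d. ~T(d)) | (exists c. forall g. (~T(g) & T(c))))
All bound variables are already distinct, so no renaming is needed.
Extract every quantifier outward, since the variables are now distinct and don't occur free across branches:
  exists b. exists d. exists c. forall g. (K(b) & (~T(d) | ~T(g) & T(c)))
The quantifier forall d sits under an odd number of negations (counting the antecedent side of each →), so it flips to exists d.

existential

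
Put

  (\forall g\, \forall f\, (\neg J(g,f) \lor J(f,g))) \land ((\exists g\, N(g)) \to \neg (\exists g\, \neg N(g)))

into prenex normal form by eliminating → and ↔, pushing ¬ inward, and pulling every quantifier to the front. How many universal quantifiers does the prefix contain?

4

First replace A → B with ¬A ∨ B.
  (\forall g\, \forall f\, (\neg J(g,f) \lor J(f,g))) \land (\neg (\exists g\, N(g)) \lor \neg (\exists g\, \neg N(g)))
Move each ¬ inward, flipping quantifiers it crosses:
  (\forall g\, \forall f\, (\neg J(g,f) \lor J(f,g))) \land ((\forall g\, \neg N(g)) \lor (\forall g\, N(g)))
Give each quantifier a distinct variable: g↦r, g↦v1.
  (\forall g\, \forall f\, (\neg J(g,f) \lor J(f,g))) \land ((\forall r\, \neg N(r)) \lor (\forall v1\, N(v1)))
Extract every quantifier outward, since the variables are now distinct and don't occur free across branches:
  \forall g\, \forall f\, \forall r\, \forall v1\, ((\neg J(g,f) \lor J(f,g)) \land (\neg N(r) \lor N(v1)))
The prefix is \forall g \forall f \forall r \forall v1: 4 universal, 0 existential.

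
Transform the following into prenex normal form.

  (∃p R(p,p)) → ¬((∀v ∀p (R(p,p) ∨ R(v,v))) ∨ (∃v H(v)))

First replace A → B with ¬A ∨ B.
  ¬(∃p R(p,p)) ∨ ¬((∀v ∀p (R(p,p) ∨ R(v,v))) ∨ (∃v H(v)))
Push ¬ through the quantifiers and connectives to reach negation normal form:
  (∀p ¬R(p,p)) ∨ (∃v ∃p (¬R(p,p) ∧ ¬R(v,v))) ∧ (∀v ¬H(v))
Standardize variables apart so no two quantifiers bind the same name: p↦v1, v↦y.
  (∀p ¬R(p,p)) ∨ (∃v ∃v1 (¬R(v1,v1) ∧ ¬R(v,v))) ∧ (∀y ¬H(y))
Extract every quantifier outward, since the variables are now distinct and don't occur free across branches:
  ∀p ∃v ∃v1 ∀y (¬R(p,p) ∨ ¬R(v1,v1) ∧ ¬R(v,v) ∧ ¬H(y))

∀p ∃v ∃v1 ∀y (¬R(p,p) ∨ ¬R(v1,v1) ∧ ¬R(v,v) ∧ ¬H(y))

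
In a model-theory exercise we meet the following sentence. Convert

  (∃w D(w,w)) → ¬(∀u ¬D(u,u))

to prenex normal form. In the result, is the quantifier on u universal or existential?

Rewrite implications/biconditionals: A → B as ¬A ∨ B.
  ¬(∃w D(w,w)) ∨ ¬(∀u ¬D(u,u))
Move each ¬ inward, flipping quantifiers it crosses:
  (∀w ¬D(w,w)) ∨ (∃u D(u,u))
All bound variables are already distinct, so no renaming is needed.
Finally move all quantifiers to the prefix:
  ∀w ∃u (¬D(w,w) ∨ D(u,u))
The quantifier ∀u sits under an odd number of negations (counting the antecedent side of each →), so it flips to ∃u.

existential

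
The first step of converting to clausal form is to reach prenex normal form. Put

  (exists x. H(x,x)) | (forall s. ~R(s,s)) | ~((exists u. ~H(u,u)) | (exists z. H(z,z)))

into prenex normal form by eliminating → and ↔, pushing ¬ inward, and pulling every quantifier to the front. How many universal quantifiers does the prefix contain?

3

Push ¬ through the quantifiers and connectives to reach negation normal form:
  (exists x. H(x,x)) | (forall s. ~R(s,s)) | (forall u. H(u,u)) & (forall z. ~H(z,z))
All bound variables are already distinct, so no renaming is needed.
Pull the quantifiers to the front (each side's bound variable is not free in the other side):
  exists x. forall s. forall u. forall z. (H(x,x) | ~R(s,s) | H(u,u) & ~H(z,z))
The prefix is exists x forall s forall u forall z: 3 universal, 1 existential.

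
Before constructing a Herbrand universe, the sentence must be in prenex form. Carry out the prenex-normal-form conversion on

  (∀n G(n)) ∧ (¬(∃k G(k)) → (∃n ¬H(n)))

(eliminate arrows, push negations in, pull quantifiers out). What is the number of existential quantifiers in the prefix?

First replace A → B with ¬A ∨ B.
  (∀n G(n)) ∧ (¬¬(∃k G(k)) ∨ (∃n ¬H(n)))
Drive negations inward (¬∀x A ≡ ∃x ¬A, ¬∃x A ≡ ∀x ¬A, De Morgan for ∧/∨):
  (∀n G(n)) ∧ ((∃k G(k)) ∨ (∃n ¬H(n)))
Rename bound variables to avoid capture: n↦a.
  (∀n G(n)) ∧ ((∃k G(k)) ∨ (∃a ¬H(a)))
Extract every quantifier outward, since the variables are now distinct and don't occur free across branches:
  ∀n ∃k ∃a (G(n) ∧ (G(k) ∨ ¬H(a)))
The prefix is ∀n ∃k ∃a: 1 universal, 2 existential.

2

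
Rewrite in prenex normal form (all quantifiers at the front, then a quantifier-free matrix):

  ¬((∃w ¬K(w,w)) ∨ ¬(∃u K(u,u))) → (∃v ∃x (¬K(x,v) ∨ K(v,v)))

∃w ∀u ∃v ∃x (¬K(w,w) ∨ ¬K(u,u) ∨ ¬K(x,v) ∨ K(v,v))

First replace A → B with ¬A ∨ B.
  ¬¬((∃w ¬K(w,w)) ∨ ¬(∃u K(u,u))) ∨ (∃v ∃x (¬K(x,v) ∨ K(v,v)))
Push ¬ through the quantifiers and connectives to reach negation normal form:
  (∃w ¬K(w,w)) ∨ (∀u ¬K(u,u)) ∨ (∃v ∃x (¬K(x,v) ∨ K(v,v)))
Finally move all quantifiers to the prefix:
  ∃w ∀u ∃v ∃x (¬K(w,w) ∨ ¬K(u,u) ∨ ¬K(x,v) ∨ K(v,v))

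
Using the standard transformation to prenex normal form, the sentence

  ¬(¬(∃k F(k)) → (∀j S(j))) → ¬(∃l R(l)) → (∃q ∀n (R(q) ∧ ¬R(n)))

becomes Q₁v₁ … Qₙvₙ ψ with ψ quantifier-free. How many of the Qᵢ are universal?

Eliminate → and ↔ using ¬ and ∨.
  ¬¬(¬¬(∃k F(k)) ∨ (∀j S(j))) ∨ ¬¬(∃l R(l)) ∨ (∃q ∀n (R(q) ∧ ¬R(n)))
Drive negations inward (¬∀x A ≡ ∃x ¬A, ¬∃x A ≡ ∀x ¬A, De Morgan for ∧/∨):
  (∃k F(k)) ∨ (∀j S(j)) ∨ (∃l R(l)) ∨ (∃q ∀n (R(q) ∧ ¬R(n)))
All bound variables are already distinct, so no renaming is needed.
Finally move all quantifiers to the prefix:
  ∃k ∀j ∃l ∃q ∀n (F(k) ∨ S(j) ∨ R(l) ∨ R(q) ∧ ¬R(n))
The prefix is ∃k ∀j ∃l ∃q ∀n: 2 universal, 3 existential.

2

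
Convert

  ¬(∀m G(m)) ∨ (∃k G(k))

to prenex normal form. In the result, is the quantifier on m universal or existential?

Drive negations inward (¬∀x A ≡ ∃x ¬A, ¬∃x A ≡ ∀x ¬A, De Morgan for ∧/∨):
  (∃m ¬G(m)) ∨ (∃k G(k))
All bound variables are already distinct, so no renaming is needed.
Finally move all quantifiers to the prefix:
  ∃m ∃k (¬G(m) ∨ G(k))
The quantifier ∀m sits under an odd number of negations, so it flips to ∃m.

existential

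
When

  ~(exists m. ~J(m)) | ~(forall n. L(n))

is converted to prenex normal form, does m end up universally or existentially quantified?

universal

Push ¬ through the quantifiers and connectives to reach negation normal form:
  (forall m. J(m)) | (exists n. ~L(n))
All bound variables are already distinct, so no renaming is needed.
Pull the quantifiers to the front (each side's bound variable is not free in the other side):
  forall m. exists n. (J(m) | ~L(n))
The quantifier exists m sits under an odd number of negations, so it flips to forall m.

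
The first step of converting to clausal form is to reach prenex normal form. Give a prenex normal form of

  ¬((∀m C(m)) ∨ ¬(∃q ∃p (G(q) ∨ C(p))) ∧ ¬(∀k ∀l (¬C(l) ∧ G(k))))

∃m ∃q ∃p ∀k ∀l (¬C(m) ∧ (G(q) ∨ C(p) ∨ ¬C(l) ∧ G(k)))

Drive negations inward (¬∀x A ≡ ∃x ¬A, ¬∃x A ≡ ∀x ¬A, De Morgan for ∧/∨):
  (∃m ¬C(m)) ∧ ((∃q ∃p (G(q) ∨ C(p))) ∨ (∀k ∀l (¬C(l) ∧ G(k))))
Finally move all quantifiers to the prefix:
  ∃m ∃q ∃p ∀k ∀l (¬C(m) ∧ (G(q) ∨ C(p) ∨ ¬C(l) ∧ G(k)))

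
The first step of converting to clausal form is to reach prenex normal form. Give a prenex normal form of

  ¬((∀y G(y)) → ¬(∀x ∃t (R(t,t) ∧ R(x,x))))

∀y ∀x ∃t (G(y) ∧ R(t,t) ∧ R(x,x))

Eliminate → and ↔ using ¬ and ∨.
  ¬(¬(∀y G(y)) ∨ ¬(∀x ∃t (R(t,t) ∧ R(x,x))))
Move each ¬ inward, flipping quantifiers it crosses:
  (∀y G(y)) ∧ (∀x ∃t (R(t,t) ∧ R(x,x)))
Pull the quantifiers to the front (each side's bound variable is not free in the other side):
  ∀y ∀x ∃t (G(y) ∧ R(t,t) ∧ R(x,x))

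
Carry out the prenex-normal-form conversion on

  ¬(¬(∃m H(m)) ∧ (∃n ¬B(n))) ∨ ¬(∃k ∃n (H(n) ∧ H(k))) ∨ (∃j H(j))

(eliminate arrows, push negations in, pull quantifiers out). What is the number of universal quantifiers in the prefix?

3

Move each ¬ inward, flipping quantifiers it crosses:
  (∃m H(m)) ∨ (∀n B(n)) ∨ (∀k ∀n (¬H(n) ∨ ¬H(k))) ∨ (∃j H(j))
Rename bound variables to avoid capture: n↦w1.
  (∃m H(m)) ∨ (∀n B(n)) ∨ (∀k ∀w1 (¬H(w1) ∨ ¬H(k))) ∨ (∃j H(j))
Finally move all quantifiers to the prefix:
  ∃m ∀n ∀k ∀w1 ∃j (H(m) ∨ B(n) ∨ ¬H(w1) ∨ ¬H(k) ∨ H(j))
The prefix is ∃m ∀n ∀k ∀w1 ∃j: 3 universal, 2 existential.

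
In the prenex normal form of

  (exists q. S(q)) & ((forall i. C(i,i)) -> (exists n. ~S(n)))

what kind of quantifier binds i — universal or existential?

existential

First replace A → B with ¬A ∨ B.
  (exists q. S(q)) & (~(forall i. C(i,i)) | (exists n. ~S(n)))
Drive negations inward (¬∀x A ≡ ∃x ¬A, ¬∃x A ≡ ∀x ¬A, De Morgan for ∧/∨):
  (exists q. S(q)) & ((exists i. ~C(i,i)) | (exists n. ~S(n)))
All bound variables are already distinct, so no renaming is needed.
Finally move all quantifiers to the prefix:
  exists q. exists i. exists n. (S(q) & (~C(i,i) | ~S(n)))
The quantifier forall i sits under an odd number of negations (counting the antecedent side of each →), so it flips to exists i.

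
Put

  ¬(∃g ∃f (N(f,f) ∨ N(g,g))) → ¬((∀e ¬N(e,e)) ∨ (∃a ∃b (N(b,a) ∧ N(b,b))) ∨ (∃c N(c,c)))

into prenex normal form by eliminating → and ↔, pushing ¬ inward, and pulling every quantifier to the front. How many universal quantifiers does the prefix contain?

3

Eliminate → and ↔ using ¬ and ∨.
  ¬¬(∃g ∃f (N(f,f) ∨ N(g,g))) ∨ ¬((∀e ¬N(e,e)) ∨ (∃a ∃b (N(b,a) ∧ N(b,b))) ∨ (∃c N(c,c)))
Push ¬ through the quantifiers and connectives to reach negation normal form:
  (∃g ∃f (N(f,f) ∨ N(g,g))) ∨ (∃e N(e,e)) ∧ (∀a ∀b (¬N(b,a) ∨ ¬N(b,b))) ∧ (∀c ¬N(c,c))
All bound variables are already distinct, so no renaming is needed.
Extract every quantifier outward, since the variables are now distinct and don't occur free across branches:
  ∃g ∃f ∃e ∀a ∀b ∀c (N(f,f) ∨ N(g,g) ∨ N(e,e) ∧ (¬N(b,a) ∨ ¬N(b,b)) ∧ ¬N(c,c))
The prefix is ∃g ∃f ∃e ∀a ∀b ∀c: 3 universal, 3 existential.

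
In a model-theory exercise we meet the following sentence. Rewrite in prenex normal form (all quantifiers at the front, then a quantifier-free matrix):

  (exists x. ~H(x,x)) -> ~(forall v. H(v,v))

forall x. exists v. (H(x,x) | ~H(v,v))

Eliminate → and ↔ using ¬ and ∨.
  ~(exists x. ~H(x,x)) | ~(forall v. H(v,v))
Move each ¬ inward, flipping quantifiers it crosses:
  (forall x. H(x,x)) | (exists v. ~H(v,v))
All bound variables are already distinct, so no renaming is needed.
Extract every quantifier outward, since the variables are now distinct and don't occur free across branches:
  forall x. exists v. (H(x,x) | ~H(v,v))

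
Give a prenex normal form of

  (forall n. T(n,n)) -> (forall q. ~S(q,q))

Eliminate → and ↔ using ¬ and ∨.
  ~(forall n. T(n,n)) | (forall q. ~S(q,q))
Push ¬ through the quantifiers and connectives to reach negation normal form:
  (exists n. ~T(n,n)) | (forall q. ~S(q,q))
All bound variables are already distinct, so no renaming is needed.
Finally move all quantifiers to the prefix:
  exists n. forall q. (~T(n,n) | ~S(q,q))

exists n. forall q. (~T(n,n) | ~S(q,q))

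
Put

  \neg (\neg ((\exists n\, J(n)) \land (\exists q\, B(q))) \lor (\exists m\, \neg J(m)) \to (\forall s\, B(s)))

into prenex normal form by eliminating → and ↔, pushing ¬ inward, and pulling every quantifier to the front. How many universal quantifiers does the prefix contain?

2

Rewrite implications/biconditionals: A → B as ¬A ∨ B.
  \neg (\neg (\neg ((\exists n\, J(n)) \land (\exists q\, B(q))) \lor (\exists m\, \neg J(m))) \lor (\forall s\, B(s)))
Move each ¬ inward, flipping quantifiers it crosses:
  ((\forall n\, \neg J(n)) \lor (\forall q\, \neg B(q)) \lor (\exists m\, \neg J(m))) \land (\exists s\, \neg B(s))
Finally move all quantifiers to the prefix:
  \forall n\, \forall q\, \exists m\, \exists s\, ((\neg J(n) \lor \neg B(q) \lor \neg J(m)) \land \neg B(s))
The prefix is \forall n \forall q \exists m \exists s: 2 universal, 2 existential.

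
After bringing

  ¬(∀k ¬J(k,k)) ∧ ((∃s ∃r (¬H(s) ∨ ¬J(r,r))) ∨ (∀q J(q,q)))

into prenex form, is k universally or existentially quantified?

Move each ¬ inward, flipping quantifiers it crosses:
  (∃k J(k,k)) ∧ ((∃s ∃r (¬H(s) ∨ ¬J(r,r))) ∨ (∀q J(q,q)))
All bound variables are already distinct, so no renaming is needed.
Extract every quantifier outward, since the variables are now distinct and don't occur free across branches:
  ∃k ∃s ∃r ∀q (J(k,k) ∧ (¬H(s) ∨ ¬J(r,r) ∨ J(q,q)))
The quantifier ∀k sits under an odd number of negations, so it flips to ∃k.

existential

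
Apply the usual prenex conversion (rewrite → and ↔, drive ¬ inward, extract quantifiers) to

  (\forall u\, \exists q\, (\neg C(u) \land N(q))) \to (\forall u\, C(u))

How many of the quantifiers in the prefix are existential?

First replace A → B with ¬A ∨ B.
  \neg (\forall u\, \exists q\, (\neg C(u) \land N(q))) \lor (\forall u\, C(u))
Push ¬ through the quantifiers and connectives to reach negation normal form:
  (\exists u\, \forall q\, (C(u) \lor \neg N(q))) \lor (\forall u\, C(u))
Standardize variables apart so no two quantifiers bind the same name: u↦y.
  (\exists u\, \forall q\, (C(u) \lor \neg N(q))) \lor (\forall y\, C(y))
Pull the quantifiers to the front (each side's bound variable is not free in the other side):
  \exists u\, \forall q\, \forall y\, (C(u) \lor \neg N(q) \lor C(y))
The prefix is \exists u \forall q \forall y: 2 universal, 1 existential.

1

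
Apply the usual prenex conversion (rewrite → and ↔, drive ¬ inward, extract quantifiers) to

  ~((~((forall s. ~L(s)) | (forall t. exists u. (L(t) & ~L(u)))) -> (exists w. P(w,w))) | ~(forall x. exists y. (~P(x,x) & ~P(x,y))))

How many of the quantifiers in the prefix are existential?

Eliminate → and ↔ using ¬ and ∨.
  ~(~~((forall s. ~L(s)) | (forall t. exists u. (L(t) & ~L(u)))) | (exists w. P(w,w)) | ~(forall x. exists y. (~P(x,x) & ~P(x,y))))
Move each ¬ inward, flipping quantifiers it crosses:
  (exists s. L(s)) & (exists t. forall u. (~L(t) | L(u))) & (forall w. ~P(w,w)) & (forall x. exists y. (~P(x,x) & ~P(x,y)))
Pull the quantifiers to the front (each side's bound variable is not free in the other side):
  exists s. exists t. forall u. forall w. forall x. exists y. (L(s) & (~L(t) | L(u)) & ~P(w,w) & ~P(x,x) & ~P(x,y))
The prefix is exists s exists t forall u forall w forall x exists y: 3 universal, 3 existential.

3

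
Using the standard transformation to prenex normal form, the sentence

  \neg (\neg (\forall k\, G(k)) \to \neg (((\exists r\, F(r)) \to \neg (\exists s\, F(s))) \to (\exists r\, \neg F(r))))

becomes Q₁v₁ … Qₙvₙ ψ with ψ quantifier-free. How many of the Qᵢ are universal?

0

First replace A → B with ¬A ∨ B.
  \neg (\neg \neg (\forall k\, G(k)) \lor \neg (\neg (\neg (\exists r\, F(r)) \lor \neg (\exists s\, F(s))) \lor (\exists r\, \neg F(r))))
Push ¬ through the quantifiers and connectives to reach negation normal form:
  (\exists k\, \neg G(k)) \land ((\exists r\, F(r)) \land (\exists s\, F(s)) \lor (\exists r\, \neg F(r)))
Give each quantifier a distinct variable: r↦x.
  (\exists k\, \neg G(k)) \land ((\exists r\, F(r)) \land (\exists s\, F(s)) \lor (\exists x\, \neg F(x)))
Pull the quantifiers to the front (each side's bound variable is not free in the other side):
  \exists k\, \exists r\, \exists s\, \exists x\, (\neg G(k) \land (F(r) \land F(s) \lor \neg F(x)))
The prefix is \exists k \exists r \exists s \exists x: 0 universal, 4 existential.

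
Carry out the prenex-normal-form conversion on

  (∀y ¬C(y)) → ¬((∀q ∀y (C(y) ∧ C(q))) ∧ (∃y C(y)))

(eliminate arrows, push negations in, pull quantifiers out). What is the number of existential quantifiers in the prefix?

Eliminate → and ↔ using ¬ and ∨.
  ¬(∀y ¬C(y)) ∨ ¬((∀q ∀y (C(y) ∧ C(q))) ∧ (∃y C(y)))
Move each ¬ inward, flipping quantifiers it crosses:
  (∃y C(y)) ∨ (∃q ∃y (¬C(y) ∨ ¬C(q))) ∨ (∀y ¬C(y))
Rename bound variables to avoid capture: y↦r, y↦p.
  (∃y C(y)) ∨ (∃q ∃r (¬C(r) ∨ ¬C(q))) ∨ (∀p ¬C(p))
Pull the quantifiers to the front (each side's bound variable is not free in the other side):
  ∃y ∃q ∃r ∀p (C(y) ∨ ¬C(r) ∨ ¬C(q) ∨ ¬C(p))
The prefix is ∃y ∃q ∃r ∀p: 1 universal, 3 existential.

3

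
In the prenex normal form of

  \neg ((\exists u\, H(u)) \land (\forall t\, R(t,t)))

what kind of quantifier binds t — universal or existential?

existential

Move each ¬ inward, flipping quantifiers it crosses:
  (\forall u\, \neg H(u)) \lor (\exists t\, \neg R(t,t))
All bound variables are already distinct, so no renaming is needed.
Extract every quantifier outward, since the variables are now distinct and don't occur free across branches:
  \forall u\, \exists t\, (\neg H(u) \lor \neg R(t,t))
The quantifier \forall t sits under an odd number of negations, so it flips to \exists t.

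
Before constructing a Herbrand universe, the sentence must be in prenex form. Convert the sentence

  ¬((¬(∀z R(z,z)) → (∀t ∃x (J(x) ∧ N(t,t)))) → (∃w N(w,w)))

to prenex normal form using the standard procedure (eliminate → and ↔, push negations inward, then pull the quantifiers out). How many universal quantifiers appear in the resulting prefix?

3

First replace A → B with ¬A ∨ B.
  ¬(¬(¬¬(∀z R(z,z)) ∨ (∀t ∃x (J(x) ∧ N(t,t)))) ∨ (∃w N(w,w)))
Drive negations inward (¬∀x A ≡ ∃x ¬A, ¬∃x A ≡ ∀x ¬A, De Morgan for ∧/∨):
  ((∀z R(z,z)) ∨ (∀t ∃x (J(x) ∧ N(t,t)))) ∧ (∀w ¬N(w,w))
Extract every quantifier outward, since the variables are now distinct and don't occur free across branches:
  ∀z ∀t ∃x ∀w ((R(z,z) ∨ J(x) ∧ N(t,t)) ∧ ¬N(w,w))
The prefix is ∀z ∀t ∃x ∀w: 3 universal, 1 existential.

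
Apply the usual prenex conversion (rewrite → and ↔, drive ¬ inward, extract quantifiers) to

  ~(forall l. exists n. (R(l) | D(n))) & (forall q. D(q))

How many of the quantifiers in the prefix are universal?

Drive negations inward (¬∀x A ≡ ∃x ¬A, ¬∃x A ≡ ∀x ¬A, De Morgan for ∧/∨):
  (exists l. forall n. (~R(l) & ~D(n))) & (forall q. D(q))
All bound variables are already distinct, so no renaming is needed.
Pull the quantifiers to the front (each side's bound variable is not free in the other side):
  exists l. forall n. forall q. (~R(l) & ~D(n) & D(q))
The prefix is exists l forall n forall q: 2 universal, 1 existential.

2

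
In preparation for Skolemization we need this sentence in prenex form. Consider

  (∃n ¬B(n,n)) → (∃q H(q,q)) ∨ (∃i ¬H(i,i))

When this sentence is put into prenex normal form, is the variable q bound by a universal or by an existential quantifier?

First replace A → B with ¬A ∨ B.
  ¬(∃n ¬B(n,n)) ∨ (∃q H(q,q)) ∨ (∃i ¬H(i,i))
Move each ¬ inward, flipping quantifiers it crosses:
  (∀n B(n,n)) ∨ (∃q H(q,q)) ∨ (∃i ¬H(i,i))
All bound variables are already distinct, so no renaming is needed.
Extract every quantifier outward, since the variables are now distinct and don't occur free across branches:
  ∀n ∃q ∃i (B(n,n) ∨ H(q,q) ∨ ¬H(i,i))
The quantifier ∃q sits under an even number of negations (counting the antecedent side of each →), so it remains existential.

existential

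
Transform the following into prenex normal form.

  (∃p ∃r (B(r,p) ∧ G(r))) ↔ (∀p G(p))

Rewrite implications/biconditionals: A → B as ¬A ∨ B; A ↔ B as (¬A ∨ B) ∧ (¬B ∨ A).
  (¬(∃p ∃r (B(r,p) ∧ G(r))) ∨ (∀p G(p))) ∧ (¬(∀p G(p)) ∨ (∃p ∃r (B(r,p) ∧ G(r))))
Move each ¬ inward, flipping quantifiers it crosses:
  ((∀p ∀r (¬B(r,p) ∨ ¬G(r))) ∨ (∀p G(p))) ∧ ((∃p ¬G(p)) ∨ (∃p ∃r (B(r,p) ∧ G(r))))
Rename bound variables to avoid capture: p↦x, p↦z1, p↦u, r↦z.
  ((∀p ∀r (¬B(r,p) ∨ ¬G(r))) ∨ (∀x G(x))) ∧ ((∃z1 ¬G(z1)) ∨ (∃u ∃z (B(z,u) ∧ G(z))))
Finally move all quantifiers to the prefix:
  ∀p ∀r ∀x ∃z1 ∃u ∃z ((¬B(r,p) ∨ ¬G(r) ∨ G(x)) ∧ (¬G(z1) ∨ B(z,u) ∧ G(z)))

∀p ∀r ∀x ∃z1 ∃u ∃z ((¬B(r,p) ∨ ¬G(r) ∨ G(x)) ∧ (¬G(z1) ∨ B(z,u) ∧ G(z)))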